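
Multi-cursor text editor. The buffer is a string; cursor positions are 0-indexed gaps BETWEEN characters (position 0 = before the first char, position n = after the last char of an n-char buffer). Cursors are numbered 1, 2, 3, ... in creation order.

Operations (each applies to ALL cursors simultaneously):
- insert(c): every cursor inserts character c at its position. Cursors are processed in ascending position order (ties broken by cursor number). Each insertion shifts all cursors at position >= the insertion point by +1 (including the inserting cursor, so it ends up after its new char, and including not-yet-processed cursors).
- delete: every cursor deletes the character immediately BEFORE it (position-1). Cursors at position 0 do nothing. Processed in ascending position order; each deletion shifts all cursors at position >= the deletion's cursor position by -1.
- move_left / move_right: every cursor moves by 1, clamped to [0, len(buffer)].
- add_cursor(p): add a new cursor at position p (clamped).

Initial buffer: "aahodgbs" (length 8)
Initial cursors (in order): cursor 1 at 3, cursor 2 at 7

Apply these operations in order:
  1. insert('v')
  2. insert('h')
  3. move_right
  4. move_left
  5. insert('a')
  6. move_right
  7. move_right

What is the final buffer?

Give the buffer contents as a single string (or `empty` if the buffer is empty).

After op 1 (insert('v')): buffer="aahvodgbvs" (len 10), cursors c1@4 c2@9, authorship ...1....2.
After op 2 (insert('h')): buffer="aahvhodgbvhs" (len 12), cursors c1@5 c2@11, authorship ...11....22.
After op 3 (move_right): buffer="aahvhodgbvhs" (len 12), cursors c1@6 c2@12, authorship ...11....22.
After op 4 (move_left): buffer="aahvhodgbvhs" (len 12), cursors c1@5 c2@11, authorship ...11....22.
After op 5 (insert('a')): buffer="aahvhaodgbvhas" (len 14), cursors c1@6 c2@13, authorship ...111....222.
After op 6 (move_right): buffer="aahvhaodgbvhas" (len 14), cursors c1@7 c2@14, authorship ...111....222.
After op 7 (move_right): buffer="aahvhaodgbvhas" (len 14), cursors c1@8 c2@14, authorship ...111....222.

Answer: aahvhaodgbvhas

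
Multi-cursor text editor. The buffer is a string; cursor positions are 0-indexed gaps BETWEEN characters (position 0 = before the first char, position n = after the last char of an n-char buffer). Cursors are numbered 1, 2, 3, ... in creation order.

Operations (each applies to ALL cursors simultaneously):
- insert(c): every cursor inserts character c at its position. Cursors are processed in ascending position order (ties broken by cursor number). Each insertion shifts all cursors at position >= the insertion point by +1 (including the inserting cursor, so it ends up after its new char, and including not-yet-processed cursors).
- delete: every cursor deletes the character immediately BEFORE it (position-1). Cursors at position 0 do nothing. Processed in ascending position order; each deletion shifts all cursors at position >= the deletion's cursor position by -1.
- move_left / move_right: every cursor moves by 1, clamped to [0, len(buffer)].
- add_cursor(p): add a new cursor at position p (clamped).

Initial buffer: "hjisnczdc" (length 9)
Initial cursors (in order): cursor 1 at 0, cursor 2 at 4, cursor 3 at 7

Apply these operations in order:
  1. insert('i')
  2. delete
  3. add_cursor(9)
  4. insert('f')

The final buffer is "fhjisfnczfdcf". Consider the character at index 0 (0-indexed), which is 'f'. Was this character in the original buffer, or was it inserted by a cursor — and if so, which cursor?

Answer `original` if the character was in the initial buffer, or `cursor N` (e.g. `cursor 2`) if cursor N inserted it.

Answer: cursor 1

Derivation:
After op 1 (insert('i')): buffer="ihjisinczidc" (len 12), cursors c1@1 c2@6 c3@10, authorship 1....2...3..
After op 2 (delete): buffer="hjisnczdc" (len 9), cursors c1@0 c2@4 c3@7, authorship .........
After op 3 (add_cursor(9)): buffer="hjisnczdc" (len 9), cursors c1@0 c2@4 c3@7 c4@9, authorship .........
After op 4 (insert('f')): buffer="fhjisfnczfdcf" (len 13), cursors c1@1 c2@6 c3@10 c4@13, authorship 1....2...3..4
Authorship (.=original, N=cursor N): 1 . . . . 2 . . . 3 . . 4
Index 0: author = 1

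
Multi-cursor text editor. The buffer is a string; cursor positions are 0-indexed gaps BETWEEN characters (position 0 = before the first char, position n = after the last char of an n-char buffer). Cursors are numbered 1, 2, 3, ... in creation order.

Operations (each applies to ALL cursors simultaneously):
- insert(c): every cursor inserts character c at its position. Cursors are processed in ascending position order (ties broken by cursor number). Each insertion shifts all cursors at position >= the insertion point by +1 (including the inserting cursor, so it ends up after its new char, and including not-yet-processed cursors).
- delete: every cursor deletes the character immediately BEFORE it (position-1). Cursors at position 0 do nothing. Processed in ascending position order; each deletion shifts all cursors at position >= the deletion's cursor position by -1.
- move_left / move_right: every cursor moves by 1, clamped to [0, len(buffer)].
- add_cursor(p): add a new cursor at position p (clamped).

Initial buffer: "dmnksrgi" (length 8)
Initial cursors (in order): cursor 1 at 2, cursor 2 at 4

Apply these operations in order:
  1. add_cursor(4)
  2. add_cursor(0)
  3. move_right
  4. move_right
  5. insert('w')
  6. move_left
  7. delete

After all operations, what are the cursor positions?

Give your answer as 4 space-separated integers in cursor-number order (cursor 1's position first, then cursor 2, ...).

After op 1 (add_cursor(4)): buffer="dmnksrgi" (len 8), cursors c1@2 c2@4 c3@4, authorship ........
After op 2 (add_cursor(0)): buffer="dmnksrgi" (len 8), cursors c4@0 c1@2 c2@4 c3@4, authorship ........
After op 3 (move_right): buffer="dmnksrgi" (len 8), cursors c4@1 c1@3 c2@5 c3@5, authorship ........
After op 4 (move_right): buffer="dmnksrgi" (len 8), cursors c4@2 c1@4 c2@6 c3@6, authorship ........
After op 5 (insert('w')): buffer="dmwnkwsrwwgi" (len 12), cursors c4@3 c1@6 c2@10 c3@10, authorship ..4..1..23..
After op 6 (move_left): buffer="dmwnkwsrwwgi" (len 12), cursors c4@2 c1@5 c2@9 c3@9, authorship ..4..1..23..
After op 7 (delete): buffer="dwnwswgi" (len 8), cursors c4@1 c1@3 c2@5 c3@5, authorship .4.1.3..

Answer: 3 5 5 1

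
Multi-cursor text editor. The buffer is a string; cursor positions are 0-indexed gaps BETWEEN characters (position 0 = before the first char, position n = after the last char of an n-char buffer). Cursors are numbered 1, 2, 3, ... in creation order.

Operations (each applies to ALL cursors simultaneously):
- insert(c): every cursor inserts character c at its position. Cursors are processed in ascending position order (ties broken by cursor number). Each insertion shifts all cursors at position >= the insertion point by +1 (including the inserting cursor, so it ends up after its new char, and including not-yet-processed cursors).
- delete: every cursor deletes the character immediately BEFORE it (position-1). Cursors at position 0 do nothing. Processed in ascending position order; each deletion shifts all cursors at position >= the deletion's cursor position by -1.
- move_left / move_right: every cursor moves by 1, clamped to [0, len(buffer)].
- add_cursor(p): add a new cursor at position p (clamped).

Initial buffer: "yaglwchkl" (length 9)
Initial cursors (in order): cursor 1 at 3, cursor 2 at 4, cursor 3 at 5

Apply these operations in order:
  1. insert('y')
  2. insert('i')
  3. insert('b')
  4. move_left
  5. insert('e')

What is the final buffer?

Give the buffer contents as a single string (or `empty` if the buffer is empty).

Answer: yagyieblyiebwyiebchkl

Derivation:
After op 1 (insert('y')): buffer="yagylywychkl" (len 12), cursors c1@4 c2@6 c3@8, authorship ...1.2.3....
After op 2 (insert('i')): buffer="yagyilyiwyichkl" (len 15), cursors c1@5 c2@8 c3@11, authorship ...11.22.33....
After op 3 (insert('b')): buffer="yagyiblyibwyibchkl" (len 18), cursors c1@6 c2@10 c3@14, authorship ...111.222.333....
After op 4 (move_left): buffer="yagyiblyibwyibchkl" (len 18), cursors c1@5 c2@9 c3@13, authorship ...111.222.333....
After op 5 (insert('e')): buffer="yagyieblyiebwyiebchkl" (len 21), cursors c1@6 c2@11 c3@16, authorship ...1111.2222.3333....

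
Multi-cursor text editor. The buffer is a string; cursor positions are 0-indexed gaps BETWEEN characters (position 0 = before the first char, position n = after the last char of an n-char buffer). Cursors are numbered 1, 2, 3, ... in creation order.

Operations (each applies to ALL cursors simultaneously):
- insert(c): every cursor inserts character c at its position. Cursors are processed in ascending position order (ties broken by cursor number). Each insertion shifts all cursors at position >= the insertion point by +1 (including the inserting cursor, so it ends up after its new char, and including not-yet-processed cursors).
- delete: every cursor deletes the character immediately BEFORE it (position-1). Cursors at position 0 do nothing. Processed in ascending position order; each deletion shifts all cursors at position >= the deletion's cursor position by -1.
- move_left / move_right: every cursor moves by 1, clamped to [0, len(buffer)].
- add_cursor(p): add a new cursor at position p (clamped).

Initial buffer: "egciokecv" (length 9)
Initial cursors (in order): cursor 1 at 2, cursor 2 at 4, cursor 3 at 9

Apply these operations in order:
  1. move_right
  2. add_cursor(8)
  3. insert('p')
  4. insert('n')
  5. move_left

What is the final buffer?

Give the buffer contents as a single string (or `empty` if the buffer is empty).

Answer: egcpniopnkecpnvpn

Derivation:
After op 1 (move_right): buffer="egciokecv" (len 9), cursors c1@3 c2@5 c3@9, authorship .........
After op 2 (add_cursor(8)): buffer="egciokecv" (len 9), cursors c1@3 c2@5 c4@8 c3@9, authorship .........
After op 3 (insert('p')): buffer="egcpiopkecpvp" (len 13), cursors c1@4 c2@7 c4@11 c3@13, authorship ...1..2...4.3
After op 4 (insert('n')): buffer="egcpniopnkecpnvpn" (len 17), cursors c1@5 c2@9 c4@14 c3@17, authorship ...11..22...44.33
After op 5 (move_left): buffer="egcpniopnkecpnvpn" (len 17), cursors c1@4 c2@8 c4@13 c3@16, authorship ...11..22...44.33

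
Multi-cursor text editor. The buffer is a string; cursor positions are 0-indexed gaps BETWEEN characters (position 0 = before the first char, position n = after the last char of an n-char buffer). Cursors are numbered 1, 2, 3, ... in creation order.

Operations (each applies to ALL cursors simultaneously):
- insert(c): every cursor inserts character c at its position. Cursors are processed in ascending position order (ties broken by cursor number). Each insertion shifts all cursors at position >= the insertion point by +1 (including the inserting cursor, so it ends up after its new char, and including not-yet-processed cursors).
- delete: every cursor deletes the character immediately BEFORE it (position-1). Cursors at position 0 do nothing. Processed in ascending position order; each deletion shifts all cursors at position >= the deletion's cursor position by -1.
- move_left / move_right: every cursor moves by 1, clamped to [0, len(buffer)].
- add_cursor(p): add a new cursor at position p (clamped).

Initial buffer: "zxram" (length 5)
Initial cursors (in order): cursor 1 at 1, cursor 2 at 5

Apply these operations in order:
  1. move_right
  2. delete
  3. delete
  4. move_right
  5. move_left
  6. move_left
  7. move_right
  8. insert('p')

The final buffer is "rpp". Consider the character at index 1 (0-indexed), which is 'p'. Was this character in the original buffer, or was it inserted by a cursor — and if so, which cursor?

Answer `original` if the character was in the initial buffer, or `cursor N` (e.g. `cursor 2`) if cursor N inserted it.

After op 1 (move_right): buffer="zxram" (len 5), cursors c1@2 c2@5, authorship .....
After op 2 (delete): buffer="zra" (len 3), cursors c1@1 c2@3, authorship ...
After op 3 (delete): buffer="r" (len 1), cursors c1@0 c2@1, authorship .
After op 4 (move_right): buffer="r" (len 1), cursors c1@1 c2@1, authorship .
After op 5 (move_left): buffer="r" (len 1), cursors c1@0 c2@0, authorship .
After op 6 (move_left): buffer="r" (len 1), cursors c1@0 c2@0, authorship .
After op 7 (move_right): buffer="r" (len 1), cursors c1@1 c2@1, authorship .
After op 8 (insert('p')): buffer="rpp" (len 3), cursors c1@3 c2@3, authorship .12
Authorship (.=original, N=cursor N): . 1 2
Index 1: author = 1

Answer: cursor 1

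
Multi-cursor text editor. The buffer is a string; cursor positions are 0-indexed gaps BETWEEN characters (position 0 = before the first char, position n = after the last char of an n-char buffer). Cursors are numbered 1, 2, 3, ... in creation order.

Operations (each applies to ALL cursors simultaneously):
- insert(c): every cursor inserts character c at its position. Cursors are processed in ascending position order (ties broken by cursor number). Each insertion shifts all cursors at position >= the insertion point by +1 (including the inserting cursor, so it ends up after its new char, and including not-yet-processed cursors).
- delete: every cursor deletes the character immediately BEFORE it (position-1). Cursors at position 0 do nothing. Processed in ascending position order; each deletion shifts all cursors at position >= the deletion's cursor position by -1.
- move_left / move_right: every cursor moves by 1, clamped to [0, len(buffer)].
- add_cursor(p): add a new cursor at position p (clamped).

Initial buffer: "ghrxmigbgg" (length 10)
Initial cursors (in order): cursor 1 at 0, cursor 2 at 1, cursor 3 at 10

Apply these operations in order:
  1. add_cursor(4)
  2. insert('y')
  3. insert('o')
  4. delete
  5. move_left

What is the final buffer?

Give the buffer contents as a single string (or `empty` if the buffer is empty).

Answer: ygyhrxymigbggy

Derivation:
After op 1 (add_cursor(4)): buffer="ghrxmigbgg" (len 10), cursors c1@0 c2@1 c4@4 c3@10, authorship ..........
After op 2 (insert('y')): buffer="ygyhrxymigbggy" (len 14), cursors c1@1 c2@3 c4@7 c3@14, authorship 1.2...4......3
After op 3 (insert('o')): buffer="yogyohrxyomigbggyo" (len 18), cursors c1@2 c2@5 c4@10 c3@18, authorship 11.22...44......33
After op 4 (delete): buffer="ygyhrxymigbggy" (len 14), cursors c1@1 c2@3 c4@7 c3@14, authorship 1.2...4......3
After op 5 (move_left): buffer="ygyhrxymigbggy" (len 14), cursors c1@0 c2@2 c4@6 c3@13, authorship 1.2...4......3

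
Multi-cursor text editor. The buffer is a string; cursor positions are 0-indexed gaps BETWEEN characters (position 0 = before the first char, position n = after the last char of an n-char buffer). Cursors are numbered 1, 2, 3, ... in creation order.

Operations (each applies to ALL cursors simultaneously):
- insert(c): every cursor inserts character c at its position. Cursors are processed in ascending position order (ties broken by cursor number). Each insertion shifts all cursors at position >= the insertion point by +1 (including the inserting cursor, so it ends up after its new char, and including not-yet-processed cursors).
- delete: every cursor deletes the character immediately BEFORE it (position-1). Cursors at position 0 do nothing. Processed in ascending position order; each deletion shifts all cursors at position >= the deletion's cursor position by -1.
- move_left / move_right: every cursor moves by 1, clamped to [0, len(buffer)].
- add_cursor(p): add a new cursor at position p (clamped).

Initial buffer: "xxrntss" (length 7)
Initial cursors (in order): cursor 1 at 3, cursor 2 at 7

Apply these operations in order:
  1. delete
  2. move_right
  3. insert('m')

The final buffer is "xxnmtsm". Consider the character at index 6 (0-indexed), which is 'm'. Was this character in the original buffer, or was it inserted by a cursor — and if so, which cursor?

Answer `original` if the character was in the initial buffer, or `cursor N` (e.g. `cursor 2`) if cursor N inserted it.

Answer: cursor 2

Derivation:
After op 1 (delete): buffer="xxnts" (len 5), cursors c1@2 c2@5, authorship .....
After op 2 (move_right): buffer="xxnts" (len 5), cursors c1@3 c2@5, authorship .....
After op 3 (insert('m')): buffer="xxnmtsm" (len 7), cursors c1@4 c2@7, authorship ...1..2
Authorship (.=original, N=cursor N): . . . 1 . . 2
Index 6: author = 2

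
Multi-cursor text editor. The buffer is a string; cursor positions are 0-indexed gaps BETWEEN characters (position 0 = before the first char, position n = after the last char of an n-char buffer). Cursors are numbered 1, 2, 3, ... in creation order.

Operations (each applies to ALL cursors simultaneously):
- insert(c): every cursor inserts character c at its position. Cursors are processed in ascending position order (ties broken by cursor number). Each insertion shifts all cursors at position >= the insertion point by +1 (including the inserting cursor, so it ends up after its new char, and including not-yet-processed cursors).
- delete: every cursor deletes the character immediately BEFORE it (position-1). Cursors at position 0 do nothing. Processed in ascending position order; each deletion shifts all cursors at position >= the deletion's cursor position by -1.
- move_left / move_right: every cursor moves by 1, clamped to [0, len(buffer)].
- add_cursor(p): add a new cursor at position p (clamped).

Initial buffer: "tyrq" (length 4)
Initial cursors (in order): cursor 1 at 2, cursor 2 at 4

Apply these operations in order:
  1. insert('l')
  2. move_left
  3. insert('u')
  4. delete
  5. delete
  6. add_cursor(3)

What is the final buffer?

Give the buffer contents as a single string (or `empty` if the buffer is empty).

Answer: tlrl

Derivation:
After op 1 (insert('l')): buffer="tylrql" (len 6), cursors c1@3 c2@6, authorship ..1..2
After op 2 (move_left): buffer="tylrql" (len 6), cursors c1@2 c2@5, authorship ..1..2
After op 3 (insert('u')): buffer="tyulrqul" (len 8), cursors c1@3 c2@7, authorship ..11..22
After op 4 (delete): buffer="tylrql" (len 6), cursors c1@2 c2@5, authorship ..1..2
After op 5 (delete): buffer="tlrl" (len 4), cursors c1@1 c2@3, authorship .1.2
After op 6 (add_cursor(3)): buffer="tlrl" (len 4), cursors c1@1 c2@3 c3@3, authorship .1.2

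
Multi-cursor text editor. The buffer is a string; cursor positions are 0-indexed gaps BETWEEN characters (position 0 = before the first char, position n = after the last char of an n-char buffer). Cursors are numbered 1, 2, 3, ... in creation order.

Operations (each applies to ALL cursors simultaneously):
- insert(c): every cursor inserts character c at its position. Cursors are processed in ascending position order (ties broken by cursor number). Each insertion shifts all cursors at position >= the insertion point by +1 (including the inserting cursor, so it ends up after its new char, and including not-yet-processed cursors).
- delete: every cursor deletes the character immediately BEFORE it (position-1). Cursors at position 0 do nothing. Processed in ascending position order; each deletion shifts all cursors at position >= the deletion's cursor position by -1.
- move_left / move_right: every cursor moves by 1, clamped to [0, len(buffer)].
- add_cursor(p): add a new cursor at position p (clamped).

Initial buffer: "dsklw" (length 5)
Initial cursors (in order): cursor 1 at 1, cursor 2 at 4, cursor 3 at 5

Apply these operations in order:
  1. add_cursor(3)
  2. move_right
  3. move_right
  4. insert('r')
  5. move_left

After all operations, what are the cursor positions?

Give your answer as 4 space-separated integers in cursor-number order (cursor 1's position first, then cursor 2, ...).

After op 1 (add_cursor(3)): buffer="dsklw" (len 5), cursors c1@1 c4@3 c2@4 c3@5, authorship .....
After op 2 (move_right): buffer="dsklw" (len 5), cursors c1@2 c4@4 c2@5 c3@5, authorship .....
After op 3 (move_right): buffer="dsklw" (len 5), cursors c1@3 c2@5 c3@5 c4@5, authorship .....
After op 4 (insert('r')): buffer="dskrlwrrr" (len 9), cursors c1@4 c2@9 c3@9 c4@9, authorship ...1..234
After op 5 (move_left): buffer="dskrlwrrr" (len 9), cursors c1@3 c2@8 c3@8 c4@8, authorship ...1..234

Answer: 3 8 8 8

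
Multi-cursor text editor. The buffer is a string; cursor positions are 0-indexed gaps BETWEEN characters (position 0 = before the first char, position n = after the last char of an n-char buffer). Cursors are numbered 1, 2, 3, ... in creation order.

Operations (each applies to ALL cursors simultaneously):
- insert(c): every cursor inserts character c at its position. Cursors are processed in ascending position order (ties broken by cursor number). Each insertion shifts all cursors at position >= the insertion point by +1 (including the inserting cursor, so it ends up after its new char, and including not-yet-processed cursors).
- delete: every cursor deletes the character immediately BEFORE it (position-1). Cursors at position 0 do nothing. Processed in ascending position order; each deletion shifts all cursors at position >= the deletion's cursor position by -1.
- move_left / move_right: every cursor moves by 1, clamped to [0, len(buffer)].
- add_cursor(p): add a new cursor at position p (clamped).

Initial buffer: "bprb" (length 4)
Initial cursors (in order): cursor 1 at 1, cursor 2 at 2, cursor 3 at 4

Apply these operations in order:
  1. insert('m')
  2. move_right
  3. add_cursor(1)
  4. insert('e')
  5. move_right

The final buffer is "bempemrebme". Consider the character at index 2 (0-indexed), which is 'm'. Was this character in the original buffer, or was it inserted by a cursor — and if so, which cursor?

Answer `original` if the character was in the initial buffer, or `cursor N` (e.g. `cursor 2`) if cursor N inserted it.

Answer: cursor 1

Derivation:
After op 1 (insert('m')): buffer="bmpmrbm" (len 7), cursors c1@2 c2@4 c3@7, authorship .1.2..3
After op 2 (move_right): buffer="bmpmrbm" (len 7), cursors c1@3 c2@5 c3@7, authorship .1.2..3
After op 3 (add_cursor(1)): buffer="bmpmrbm" (len 7), cursors c4@1 c1@3 c2@5 c3@7, authorship .1.2..3
After op 4 (insert('e')): buffer="bempemrebme" (len 11), cursors c4@2 c1@5 c2@8 c3@11, authorship .41.12.2.33
After op 5 (move_right): buffer="bempemrebme" (len 11), cursors c4@3 c1@6 c2@9 c3@11, authorship .41.12.2.33
Authorship (.=original, N=cursor N): . 4 1 . 1 2 . 2 . 3 3
Index 2: author = 1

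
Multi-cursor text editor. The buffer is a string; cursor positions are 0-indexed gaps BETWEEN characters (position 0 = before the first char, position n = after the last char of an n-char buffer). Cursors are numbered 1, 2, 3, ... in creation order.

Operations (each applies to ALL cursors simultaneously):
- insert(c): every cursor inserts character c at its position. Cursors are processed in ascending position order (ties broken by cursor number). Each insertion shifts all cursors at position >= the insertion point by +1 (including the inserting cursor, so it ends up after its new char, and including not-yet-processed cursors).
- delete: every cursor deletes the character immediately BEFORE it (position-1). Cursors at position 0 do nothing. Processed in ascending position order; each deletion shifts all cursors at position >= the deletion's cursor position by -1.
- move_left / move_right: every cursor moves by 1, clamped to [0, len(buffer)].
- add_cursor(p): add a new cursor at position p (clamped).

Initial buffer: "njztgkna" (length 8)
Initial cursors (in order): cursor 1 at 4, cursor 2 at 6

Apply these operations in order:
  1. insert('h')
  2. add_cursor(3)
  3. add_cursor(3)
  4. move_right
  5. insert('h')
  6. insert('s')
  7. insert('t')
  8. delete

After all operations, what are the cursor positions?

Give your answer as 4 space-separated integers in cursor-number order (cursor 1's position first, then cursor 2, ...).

After op 1 (insert('h')): buffer="njzthgkhna" (len 10), cursors c1@5 c2@8, authorship ....1..2..
After op 2 (add_cursor(3)): buffer="njzthgkhna" (len 10), cursors c3@3 c1@5 c2@8, authorship ....1..2..
After op 3 (add_cursor(3)): buffer="njzthgkhna" (len 10), cursors c3@3 c4@3 c1@5 c2@8, authorship ....1..2..
After op 4 (move_right): buffer="njzthgkhna" (len 10), cursors c3@4 c4@4 c1@6 c2@9, authorship ....1..2..
After op 5 (insert('h')): buffer="njzthhhghkhnha" (len 14), cursors c3@6 c4@6 c1@9 c2@13, authorship ....341.1.2.2.
After op 6 (insert('s')): buffer="njzthhsshghskhnhsa" (len 18), cursors c3@8 c4@8 c1@12 c2@17, authorship ....34341.11.2.22.
After op 7 (insert('t')): buffer="njzthhsstthghstkhnhsta" (len 22), cursors c3@10 c4@10 c1@15 c2@21, authorship ....3434341.111.2.222.
After op 8 (delete): buffer="njzthhsshghskhnhsa" (len 18), cursors c3@8 c4@8 c1@12 c2@17, authorship ....34341.11.2.22.

Answer: 12 17 8 8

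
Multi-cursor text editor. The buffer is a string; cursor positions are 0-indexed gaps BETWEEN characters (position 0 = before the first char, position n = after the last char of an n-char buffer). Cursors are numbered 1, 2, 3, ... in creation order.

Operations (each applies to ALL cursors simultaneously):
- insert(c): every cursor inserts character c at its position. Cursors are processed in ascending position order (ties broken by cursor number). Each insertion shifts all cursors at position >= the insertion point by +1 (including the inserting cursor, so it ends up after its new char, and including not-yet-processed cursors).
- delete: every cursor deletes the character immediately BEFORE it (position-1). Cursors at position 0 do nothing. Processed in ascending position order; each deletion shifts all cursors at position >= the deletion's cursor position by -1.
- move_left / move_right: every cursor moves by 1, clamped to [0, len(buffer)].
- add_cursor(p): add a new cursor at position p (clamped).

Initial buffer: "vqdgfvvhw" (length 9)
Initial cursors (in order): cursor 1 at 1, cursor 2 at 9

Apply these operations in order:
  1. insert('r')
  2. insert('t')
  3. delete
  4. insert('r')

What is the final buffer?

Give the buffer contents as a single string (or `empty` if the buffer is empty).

After op 1 (insert('r')): buffer="vrqdgfvvhwr" (len 11), cursors c1@2 c2@11, authorship .1........2
After op 2 (insert('t')): buffer="vrtqdgfvvhwrt" (len 13), cursors c1@3 c2@13, authorship .11........22
After op 3 (delete): buffer="vrqdgfvvhwr" (len 11), cursors c1@2 c2@11, authorship .1........2
After op 4 (insert('r')): buffer="vrrqdgfvvhwrr" (len 13), cursors c1@3 c2@13, authorship .11........22

Answer: vrrqdgfvvhwrr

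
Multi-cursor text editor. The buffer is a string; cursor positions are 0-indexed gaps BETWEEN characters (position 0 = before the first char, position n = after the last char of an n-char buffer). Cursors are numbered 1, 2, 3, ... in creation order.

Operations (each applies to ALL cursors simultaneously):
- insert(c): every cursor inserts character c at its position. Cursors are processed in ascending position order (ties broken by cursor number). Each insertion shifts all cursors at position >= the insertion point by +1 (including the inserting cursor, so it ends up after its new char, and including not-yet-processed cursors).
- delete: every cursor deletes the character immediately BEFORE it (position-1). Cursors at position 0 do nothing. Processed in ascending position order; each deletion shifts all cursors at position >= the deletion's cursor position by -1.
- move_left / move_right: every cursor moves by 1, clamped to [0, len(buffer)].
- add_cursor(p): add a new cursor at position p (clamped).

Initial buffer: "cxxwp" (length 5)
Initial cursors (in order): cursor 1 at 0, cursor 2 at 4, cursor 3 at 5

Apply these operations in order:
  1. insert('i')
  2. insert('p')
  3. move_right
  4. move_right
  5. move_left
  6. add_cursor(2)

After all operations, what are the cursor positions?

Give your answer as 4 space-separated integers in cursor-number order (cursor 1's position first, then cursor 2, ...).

After op 1 (insert('i')): buffer="icxxwipi" (len 8), cursors c1@1 c2@6 c3@8, authorship 1....2.3
After op 2 (insert('p')): buffer="ipcxxwippip" (len 11), cursors c1@2 c2@8 c3@11, authorship 11....22.33
After op 3 (move_right): buffer="ipcxxwippip" (len 11), cursors c1@3 c2@9 c3@11, authorship 11....22.33
After op 4 (move_right): buffer="ipcxxwippip" (len 11), cursors c1@4 c2@10 c3@11, authorship 11....22.33
After op 5 (move_left): buffer="ipcxxwippip" (len 11), cursors c1@3 c2@9 c3@10, authorship 11....22.33
After op 6 (add_cursor(2)): buffer="ipcxxwippip" (len 11), cursors c4@2 c1@3 c2@9 c3@10, authorship 11....22.33

Answer: 3 9 10 2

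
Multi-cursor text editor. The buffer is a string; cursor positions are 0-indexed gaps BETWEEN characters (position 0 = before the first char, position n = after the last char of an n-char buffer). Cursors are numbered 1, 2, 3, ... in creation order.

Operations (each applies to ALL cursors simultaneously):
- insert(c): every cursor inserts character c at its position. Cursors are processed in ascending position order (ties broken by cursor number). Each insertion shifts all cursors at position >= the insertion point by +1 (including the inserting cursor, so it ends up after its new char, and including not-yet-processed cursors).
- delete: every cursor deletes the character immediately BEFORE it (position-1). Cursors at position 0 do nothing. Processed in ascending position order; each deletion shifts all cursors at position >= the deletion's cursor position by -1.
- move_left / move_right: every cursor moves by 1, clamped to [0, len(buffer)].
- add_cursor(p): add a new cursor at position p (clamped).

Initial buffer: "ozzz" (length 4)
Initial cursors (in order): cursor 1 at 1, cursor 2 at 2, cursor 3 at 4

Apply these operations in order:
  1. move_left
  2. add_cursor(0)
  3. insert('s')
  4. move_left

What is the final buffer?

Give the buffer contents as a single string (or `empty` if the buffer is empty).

After op 1 (move_left): buffer="ozzz" (len 4), cursors c1@0 c2@1 c3@3, authorship ....
After op 2 (add_cursor(0)): buffer="ozzz" (len 4), cursors c1@0 c4@0 c2@1 c3@3, authorship ....
After op 3 (insert('s')): buffer="ssoszzsz" (len 8), cursors c1@2 c4@2 c2@4 c3@7, authorship 14.2..3.
After op 4 (move_left): buffer="ssoszzsz" (len 8), cursors c1@1 c4@1 c2@3 c3@6, authorship 14.2..3.

Answer: ssoszzsz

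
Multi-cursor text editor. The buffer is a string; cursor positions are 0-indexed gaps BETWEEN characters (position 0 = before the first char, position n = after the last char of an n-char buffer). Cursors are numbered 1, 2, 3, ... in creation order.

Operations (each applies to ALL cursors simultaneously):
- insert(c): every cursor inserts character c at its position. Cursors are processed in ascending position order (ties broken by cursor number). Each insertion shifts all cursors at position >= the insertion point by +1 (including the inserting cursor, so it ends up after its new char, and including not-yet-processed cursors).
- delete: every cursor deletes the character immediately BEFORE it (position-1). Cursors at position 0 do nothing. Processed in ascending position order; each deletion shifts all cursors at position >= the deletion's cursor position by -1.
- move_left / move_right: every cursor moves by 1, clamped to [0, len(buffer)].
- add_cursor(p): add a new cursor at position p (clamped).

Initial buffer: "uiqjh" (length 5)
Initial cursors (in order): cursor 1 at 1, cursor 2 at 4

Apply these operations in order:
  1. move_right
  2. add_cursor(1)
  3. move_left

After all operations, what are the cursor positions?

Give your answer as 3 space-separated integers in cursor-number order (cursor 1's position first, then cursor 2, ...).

Answer: 1 4 0

Derivation:
After op 1 (move_right): buffer="uiqjh" (len 5), cursors c1@2 c2@5, authorship .....
After op 2 (add_cursor(1)): buffer="uiqjh" (len 5), cursors c3@1 c1@2 c2@5, authorship .....
After op 3 (move_left): buffer="uiqjh" (len 5), cursors c3@0 c1@1 c2@4, authorship .....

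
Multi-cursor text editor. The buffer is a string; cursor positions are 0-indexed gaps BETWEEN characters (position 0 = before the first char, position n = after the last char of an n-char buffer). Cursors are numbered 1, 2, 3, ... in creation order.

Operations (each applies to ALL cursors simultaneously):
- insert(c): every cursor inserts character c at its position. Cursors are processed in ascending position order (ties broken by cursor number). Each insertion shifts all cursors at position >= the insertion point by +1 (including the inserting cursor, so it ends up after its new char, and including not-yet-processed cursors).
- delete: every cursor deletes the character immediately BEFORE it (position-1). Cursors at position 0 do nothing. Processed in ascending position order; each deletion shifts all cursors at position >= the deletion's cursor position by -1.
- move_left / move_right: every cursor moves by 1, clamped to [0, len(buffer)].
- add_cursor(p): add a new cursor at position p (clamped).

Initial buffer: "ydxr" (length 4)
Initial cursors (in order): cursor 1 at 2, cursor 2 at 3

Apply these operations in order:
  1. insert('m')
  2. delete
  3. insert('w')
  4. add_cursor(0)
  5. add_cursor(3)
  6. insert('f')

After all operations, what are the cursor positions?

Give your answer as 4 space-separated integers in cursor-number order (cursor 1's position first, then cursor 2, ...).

After op 1 (insert('m')): buffer="ydmxmr" (len 6), cursors c1@3 c2@5, authorship ..1.2.
After op 2 (delete): buffer="ydxr" (len 4), cursors c1@2 c2@3, authorship ....
After op 3 (insert('w')): buffer="ydwxwr" (len 6), cursors c1@3 c2@5, authorship ..1.2.
After op 4 (add_cursor(0)): buffer="ydwxwr" (len 6), cursors c3@0 c1@3 c2@5, authorship ..1.2.
After op 5 (add_cursor(3)): buffer="ydwxwr" (len 6), cursors c3@0 c1@3 c4@3 c2@5, authorship ..1.2.
After op 6 (insert('f')): buffer="fydwffxwfr" (len 10), cursors c3@1 c1@6 c4@6 c2@9, authorship 3..114.22.

Answer: 6 9 1 6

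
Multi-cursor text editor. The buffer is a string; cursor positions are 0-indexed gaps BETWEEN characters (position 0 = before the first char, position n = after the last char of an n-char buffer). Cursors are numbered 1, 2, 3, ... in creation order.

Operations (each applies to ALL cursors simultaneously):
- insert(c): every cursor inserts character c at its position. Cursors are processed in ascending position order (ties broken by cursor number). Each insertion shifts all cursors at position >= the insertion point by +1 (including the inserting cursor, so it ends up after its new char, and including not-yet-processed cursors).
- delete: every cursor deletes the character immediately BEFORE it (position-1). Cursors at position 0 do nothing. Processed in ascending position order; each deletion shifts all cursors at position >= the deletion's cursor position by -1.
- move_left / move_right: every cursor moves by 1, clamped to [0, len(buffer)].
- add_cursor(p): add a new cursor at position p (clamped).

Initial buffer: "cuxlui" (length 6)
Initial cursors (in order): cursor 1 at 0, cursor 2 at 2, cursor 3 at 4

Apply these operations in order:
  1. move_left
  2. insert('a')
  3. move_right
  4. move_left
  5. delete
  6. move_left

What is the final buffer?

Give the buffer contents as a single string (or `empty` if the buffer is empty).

Answer: cuxlui

Derivation:
After op 1 (move_left): buffer="cuxlui" (len 6), cursors c1@0 c2@1 c3@3, authorship ......
After op 2 (insert('a')): buffer="acauxalui" (len 9), cursors c1@1 c2@3 c3@6, authorship 1.2..3...
After op 3 (move_right): buffer="acauxalui" (len 9), cursors c1@2 c2@4 c3@7, authorship 1.2..3...
After op 4 (move_left): buffer="acauxalui" (len 9), cursors c1@1 c2@3 c3@6, authorship 1.2..3...
After op 5 (delete): buffer="cuxlui" (len 6), cursors c1@0 c2@1 c3@3, authorship ......
After op 6 (move_left): buffer="cuxlui" (len 6), cursors c1@0 c2@0 c3@2, authorship ......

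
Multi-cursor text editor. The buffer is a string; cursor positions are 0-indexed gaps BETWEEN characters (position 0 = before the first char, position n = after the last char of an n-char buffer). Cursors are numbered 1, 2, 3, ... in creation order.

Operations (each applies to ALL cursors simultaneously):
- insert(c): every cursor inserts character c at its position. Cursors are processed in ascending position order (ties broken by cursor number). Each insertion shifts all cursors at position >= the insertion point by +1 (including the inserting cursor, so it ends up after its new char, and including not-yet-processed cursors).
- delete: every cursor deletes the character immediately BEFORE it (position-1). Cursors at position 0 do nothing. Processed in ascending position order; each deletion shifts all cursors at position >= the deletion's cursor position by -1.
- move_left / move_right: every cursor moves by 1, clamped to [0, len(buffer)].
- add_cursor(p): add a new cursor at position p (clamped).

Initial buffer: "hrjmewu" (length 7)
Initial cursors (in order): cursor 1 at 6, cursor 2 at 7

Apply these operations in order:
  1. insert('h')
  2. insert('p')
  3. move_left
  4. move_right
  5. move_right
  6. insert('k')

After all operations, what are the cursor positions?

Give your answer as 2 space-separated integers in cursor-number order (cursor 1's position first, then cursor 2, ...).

Answer: 10 13

Derivation:
After op 1 (insert('h')): buffer="hrjmewhuh" (len 9), cursors c1@7 c2@9, authorship ......1.2
After op 2 (insert('p')): buffer="hrjmewhpuhp" (len 11), cursors c1@8 c2@11, authorship ......11.22
After op 3 (move_left): buffer="hrjmewhpuhp" (len 11), cursors c1@7 c2@10, authorship ......11.22
After op 4 (move_right): buffer="hrjmewhpuhp" (len 11), cursors c1@8 c2@11, authorship ......11.22
After op 5 (move_right): buffer="hrjmewhpuhp" (len 11), cursors c1@9 c2@11, authorship ......11.22
After op 6 (insert('k')): buffer="hrjmewhpukhpk" (len 13), cursors c1@10 c2@13, authorship ......11.1222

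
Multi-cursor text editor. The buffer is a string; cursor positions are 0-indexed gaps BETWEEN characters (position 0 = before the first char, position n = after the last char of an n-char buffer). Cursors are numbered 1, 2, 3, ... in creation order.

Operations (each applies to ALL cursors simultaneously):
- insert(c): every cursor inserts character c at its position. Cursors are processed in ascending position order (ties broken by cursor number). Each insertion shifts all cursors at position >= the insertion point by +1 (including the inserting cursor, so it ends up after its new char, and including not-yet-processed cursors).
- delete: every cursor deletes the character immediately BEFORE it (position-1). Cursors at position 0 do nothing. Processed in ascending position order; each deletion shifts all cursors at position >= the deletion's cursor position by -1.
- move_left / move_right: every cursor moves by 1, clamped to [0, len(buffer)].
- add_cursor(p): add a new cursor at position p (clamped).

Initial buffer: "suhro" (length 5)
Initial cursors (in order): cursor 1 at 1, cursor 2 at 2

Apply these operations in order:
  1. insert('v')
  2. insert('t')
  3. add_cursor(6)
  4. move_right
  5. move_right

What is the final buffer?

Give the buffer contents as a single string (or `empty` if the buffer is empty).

Answer: svtuvthro

Derivation:
After op 1 (insert('v')): buffer="svuvhro" (len 7), cursors c1@2 c2@4, authorship .1.2...
After op 2 (insert('t')): buffer="svtuvthro" (len 9), cursors c1@3 c2@6, authorship .11.22...
After op 3 (add_cursor(6)): buffer="svtuvthro" (len 9), cursors c1@3 c2@6 c3@6, authorship .11.22...
After op 4 (move_right): buffer="svtuvthro" (len 9), cursors c1@4 c2@7 c3@7, authorship .11.22...
After op 5 (move_right): buffer="svtuvthro" (len 9), cursors c1@5 c2@8 c3@8, authorship .11.22...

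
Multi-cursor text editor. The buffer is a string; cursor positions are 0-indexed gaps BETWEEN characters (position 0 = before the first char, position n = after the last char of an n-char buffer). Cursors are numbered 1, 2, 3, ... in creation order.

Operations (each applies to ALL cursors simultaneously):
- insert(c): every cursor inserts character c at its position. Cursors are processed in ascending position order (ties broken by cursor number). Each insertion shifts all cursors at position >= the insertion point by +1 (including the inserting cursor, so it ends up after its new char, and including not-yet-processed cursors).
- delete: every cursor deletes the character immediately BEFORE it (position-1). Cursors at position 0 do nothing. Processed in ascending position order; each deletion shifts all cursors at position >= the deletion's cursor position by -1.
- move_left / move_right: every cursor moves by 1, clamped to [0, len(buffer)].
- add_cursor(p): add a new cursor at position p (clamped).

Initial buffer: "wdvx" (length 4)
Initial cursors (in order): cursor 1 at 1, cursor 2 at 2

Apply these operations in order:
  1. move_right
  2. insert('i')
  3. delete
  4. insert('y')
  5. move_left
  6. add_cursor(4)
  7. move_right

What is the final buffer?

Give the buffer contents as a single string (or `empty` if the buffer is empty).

Answer: wdyvyx

Derivation:
After op 1 (move_right): buffer="wdvx" (len 4), cursors c1@2 c2@3, authorship ....
After op 2 (insert('i')): buffer="wdivix" (len 6), cursors c1@3 c2@5, authorship ..1.2.
After op 3 (delete): buffer="wdvx" (len 4), cursors c1@2 c2@3, authorship ....
After op 4 (insert('y')): buffer="wdyvyx" (len 6), cursors c1@3 c2@5, authorship ..1.2.
After op 5 (move_left): buffer="wdyvyx" (len 6), cursors c1@2 c2@4, authorship ..1.2.
After op 6 (add_cursor(4)): buffer="wdyvyx" (len 6), cursors c1@2 c2@4 c3@4, authorship ..1.2.
After op 7 (move_right): buffer="wdyvyx" (len 6), cursors c1@3 c2@5 c3@5, authorship ..1.2.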